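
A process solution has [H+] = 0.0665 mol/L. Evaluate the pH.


pH = −log10[H+]
pH = −log10(0.0665) = 1.18

1.18


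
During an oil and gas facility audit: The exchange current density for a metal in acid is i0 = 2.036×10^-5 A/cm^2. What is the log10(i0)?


i0 = 2.036×10^-5 A/cm^2
log10(i0) = -4.691

-4.691


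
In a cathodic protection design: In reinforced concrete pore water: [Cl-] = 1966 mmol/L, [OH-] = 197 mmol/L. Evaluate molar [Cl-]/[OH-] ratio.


Threshold parameter = [Cl-] / [OH-] (molar basis; both in mmol/L, so units cancel)
Ratio = 1966 / 197 = 9.98

9.98


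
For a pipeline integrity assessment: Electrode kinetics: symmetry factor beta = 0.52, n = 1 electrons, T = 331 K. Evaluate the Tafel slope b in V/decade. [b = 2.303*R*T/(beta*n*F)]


Apply the Tafel slope relation: b = 2.303*R*T/(beta*n*F)
Numerator: 2.303 * 8.314 * 331 = 6337.7
Denominator: 0.52 * 1 * 96485 = 50172.2
b = 6337.7 / 50172.2 = 0.1263 V/decade

0.1263 V/decade


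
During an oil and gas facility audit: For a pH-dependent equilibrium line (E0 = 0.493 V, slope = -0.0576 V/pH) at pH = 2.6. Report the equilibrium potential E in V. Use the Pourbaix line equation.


Apply the Pourbaix line equation: E = E0 + slope*pH
E = 0.493 + (-0.0576)*2.6 = 0.493 + (-0.14976) = 0.34324 V
Rounded to 4 decimal places: E = 0.3432 V

0.3432 V


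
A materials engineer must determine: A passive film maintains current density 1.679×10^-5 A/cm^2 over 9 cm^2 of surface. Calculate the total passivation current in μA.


I = i_pass * A, then convert A → μA (×10^6)
I = 1.679×10^-5 * 9 * 10^6 = 151.11 μA

151.11 μA


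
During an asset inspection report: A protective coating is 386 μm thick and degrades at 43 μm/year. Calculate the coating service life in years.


Service life = thickness / degradation rate
Life = 386 / 43 = 9.0 years

9.0 years


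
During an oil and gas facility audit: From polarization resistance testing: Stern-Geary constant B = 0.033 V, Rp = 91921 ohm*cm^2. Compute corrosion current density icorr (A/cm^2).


Apply the Stern-Geary relation: icorr = B / Rp
icorr = 0.033 / 91921 = 3.59×10^-7 A/cm^2

3.59×10^-7 A/cm^2


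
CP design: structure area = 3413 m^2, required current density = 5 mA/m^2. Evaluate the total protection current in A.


I = area * current density, then convert mA → A (÷1000)
I = 3413 * 5 / 1000 = 17.07 A

17.07 A


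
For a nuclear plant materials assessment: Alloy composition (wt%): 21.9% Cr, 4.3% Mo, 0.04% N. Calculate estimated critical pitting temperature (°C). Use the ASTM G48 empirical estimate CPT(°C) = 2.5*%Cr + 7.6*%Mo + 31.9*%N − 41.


Apply the ASTM G48 empirical CPT estimate: CPT(°C) = 2.5*%Cr + 7.6*%Mo + 31.9*%N − 41
2.5*21.9 = 54.75; 7.6*4.3 = 32.68; 31.9*0.04 = 1.276
CPT = 54.75 + 32.68 + 1.276 − 41 = 47.706 °C
Rounded to 0.1 °C: CPT ≈ 47.7 °C

47.7 °C


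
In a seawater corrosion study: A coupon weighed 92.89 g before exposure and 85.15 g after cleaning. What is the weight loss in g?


Weight loss = initial − final
WL = 92.89 − 85.15 = 7.74 g

7.74 g


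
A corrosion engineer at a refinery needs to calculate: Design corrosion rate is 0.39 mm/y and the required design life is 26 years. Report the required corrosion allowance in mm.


Corrosion allowance = CR × design life
CA = 0.39 * 26 = 10.14 mm

10.14 mm


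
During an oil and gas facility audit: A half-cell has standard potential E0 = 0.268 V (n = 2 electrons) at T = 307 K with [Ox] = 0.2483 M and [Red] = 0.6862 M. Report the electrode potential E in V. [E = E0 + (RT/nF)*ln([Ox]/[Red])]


Apply the Nernst equation: E = E0 + (RT/nF)*ln([Ox]/[Red])
Step 1: RT/nF = 8.314*307/(2*96485) = 0.01322692 V
Step 2: [Ox]/[Red] = 0.2483/0.6862 = 0.361848
Step 3: ln(0.361848) = -1.016531
Step 4: correction = 0.01322692 * -1.016531 = -0.0134 V
E = 0.268 + -0.0134 = 0.2546 V

0.2546 V


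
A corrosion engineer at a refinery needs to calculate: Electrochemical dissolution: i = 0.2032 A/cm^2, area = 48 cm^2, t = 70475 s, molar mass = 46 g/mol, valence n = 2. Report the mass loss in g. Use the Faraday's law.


Apply Faraday's law: m = i*A*t*M / (n*F)
Total charge passed Q = i*A*t = 0.2032*48*70475 = 687384.96 C
m = Q*M/(n*F) = 687384.96*46/(2*96485) = 163.8582 g

163.8582 g


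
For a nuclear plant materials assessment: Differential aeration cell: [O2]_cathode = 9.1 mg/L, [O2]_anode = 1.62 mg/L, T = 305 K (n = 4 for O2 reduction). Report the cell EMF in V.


Apply the Nernst concentration-cell relation: E = (RT/nF)*ln(C_cathode/C_anode)
RT/nF = 8.314*305/(4*96485) = 0.00657037 V
ln(9.1/1.62) = 1.72585
E = 0.00657037 * 1.72585 = 0.01134 V

0.01134 V


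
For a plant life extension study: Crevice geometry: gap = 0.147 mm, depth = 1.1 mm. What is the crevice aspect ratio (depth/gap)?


Aspect ratio = depth / gap
Ratio = 1.1 / 0.147 = 7.5

7.5


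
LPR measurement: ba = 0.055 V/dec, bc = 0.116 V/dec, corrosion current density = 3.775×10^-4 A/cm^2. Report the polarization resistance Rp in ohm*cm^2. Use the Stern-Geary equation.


Apply the Stern-Geary equation: Rp = ba*bc / (2.303*icorr*(ba+bc))
ba*bc = 0.055*0.116 = 0.00638
ba+bc = 0.171; 2.303*icorr*(ba+bc) = 2.303*3.775×10^-4*0.171 = 1.4866441×10^-4
Rp = 0.00638 / 1.4866441×10^-4 = 42.9 ohm*cm^2

42.9 ohm*cm^2


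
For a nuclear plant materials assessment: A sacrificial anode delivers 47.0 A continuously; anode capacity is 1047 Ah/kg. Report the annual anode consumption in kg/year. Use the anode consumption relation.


Annual consumption = current * hours per year / capacity
Rate = 47.0 * 8760 / 1047 = 393.2 kg/year

393.2 kg/year


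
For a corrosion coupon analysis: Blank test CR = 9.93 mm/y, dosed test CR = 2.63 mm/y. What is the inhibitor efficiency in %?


Apply the inhibitor-efficiency definition: IE = (CR_blank − CR_inh)/CR_blank × 100
IE = (9.93 − 2.63) / 9.93 × 100
IE = 7.3 / 9.93 × 100 = 73.5 %

73.5 %


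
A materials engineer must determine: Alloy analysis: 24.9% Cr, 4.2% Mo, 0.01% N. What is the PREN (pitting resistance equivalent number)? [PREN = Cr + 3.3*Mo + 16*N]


Apply the PREN formula: PREN = Cr + 3.3*Mo + 16*N
PREN = 24.9 + 3.3*4.2 + 16*0.01
PREN = 24.9 + 13.86 + 0.16 = 38.92

38.92


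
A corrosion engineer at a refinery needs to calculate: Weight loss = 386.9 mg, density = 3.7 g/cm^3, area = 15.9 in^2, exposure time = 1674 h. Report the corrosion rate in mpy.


Apply the mpy weight-loss relation: CR = 534 * W / (D * A * T)
Numerator: 534 * 386.9 = 206604.6
Denominator: 3.7 * 15.9 * 1674 = 98481.42
CR = 206604.6 / 98481.42 = 2.098 mpy

2.098 mpy


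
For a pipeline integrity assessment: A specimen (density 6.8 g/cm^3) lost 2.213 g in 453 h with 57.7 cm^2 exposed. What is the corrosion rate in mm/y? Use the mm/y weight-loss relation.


Apply the mm/y weight-loss relation: CR = 87600 * W / (D * A * T)
Numerator: 87600 * 2.213 = 193858.8
Denominator: 6.8 * 57.7 * 453 = 177739.08
CR = 193858.8 / 177739.08 = 1.0907 mm/y

1.0907 mm/y


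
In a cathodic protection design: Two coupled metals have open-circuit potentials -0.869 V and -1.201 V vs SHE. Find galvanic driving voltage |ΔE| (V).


Driving voltage is the absolute potential difference.
|ΔE| = |-0.869 − (-1.201)| = 0.332 V

0.332 V


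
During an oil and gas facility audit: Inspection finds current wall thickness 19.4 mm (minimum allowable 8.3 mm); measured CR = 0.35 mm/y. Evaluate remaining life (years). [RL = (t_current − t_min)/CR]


Apply the remaining-life relation: RL = (t_current − t_min) / CR
RL = (19.4 − 8.3) / 0.35 = 11.1 / 0.35 = 31.7 years

31.7 years


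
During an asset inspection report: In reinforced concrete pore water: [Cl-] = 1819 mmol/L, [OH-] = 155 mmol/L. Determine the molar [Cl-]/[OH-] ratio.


Threshold parameter = [Cl-] / [OH-] (molar basis; both in mmol/L, so units cancel)
Ratio = 1819 / 155 = 11.74

11.74


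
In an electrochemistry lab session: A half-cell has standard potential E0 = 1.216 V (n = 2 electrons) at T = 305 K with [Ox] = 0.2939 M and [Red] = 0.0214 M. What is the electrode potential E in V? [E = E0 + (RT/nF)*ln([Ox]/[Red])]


Apply the Nernst equation: E = E0 + (RT/nF)*ln([Ox]/[Red])
Step 1: RT/nF = 8.314*305/(2*96485) = 0.01314075 V
Step 2: [Ox]/[Red] = 0.2939/0.0214 = 13.733645
Step 3: ln(13.733645) = 2.619849
Step 4: correction = 0.01314075 * 2.619849 = 0.0344 V
E = 1.216 + 0.0344 = 1.2504 V

1.2504 V


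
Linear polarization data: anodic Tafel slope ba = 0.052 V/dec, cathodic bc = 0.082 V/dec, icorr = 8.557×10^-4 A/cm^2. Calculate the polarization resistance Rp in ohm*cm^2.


Apply the Stern-Geary equation: Rp = ba*bc / (2.303*icorr*(ba+bc))
ba*bc = 0.052*0.082 = 0.004264
ba+bc = 0.134; 2.303*icorr*(ba+bc) = 2.303*8.557×10^-4*0.134 = 2.6407073×10^-4
Rp = 0.004264 / 2.6407073×10^-4 = 16.15 ohm*cm^2

16.15 ohm*cm^2


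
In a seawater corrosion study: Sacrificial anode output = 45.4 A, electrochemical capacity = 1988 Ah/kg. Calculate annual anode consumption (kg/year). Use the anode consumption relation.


Annual consumption = current * hours per year / capacity
Rate = 45.4 * 8760 / 1988 = 200.1 kg/year

200.1 kg/year


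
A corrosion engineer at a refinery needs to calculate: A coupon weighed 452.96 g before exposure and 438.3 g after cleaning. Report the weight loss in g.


Weight loss = initial − final
WL = 452.96 − 438.3 = 14.66 g

14.66 g


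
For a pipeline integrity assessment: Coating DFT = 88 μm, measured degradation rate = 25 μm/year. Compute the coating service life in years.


Service life = thickness / degradation rate
Life = 88 / 25 = 3.5 years

3.5 years


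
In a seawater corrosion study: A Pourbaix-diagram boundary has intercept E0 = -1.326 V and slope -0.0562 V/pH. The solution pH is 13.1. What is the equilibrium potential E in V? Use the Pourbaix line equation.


Apply the Pourbaix line equation: E = E0 + slope*pH
E = -1.326 + (-0.0562)*13.1 = -1.326 + (-0.73622) = -2.06222 V
Rounded to 3 decimal places: E = -2.062 V

-2.062 V


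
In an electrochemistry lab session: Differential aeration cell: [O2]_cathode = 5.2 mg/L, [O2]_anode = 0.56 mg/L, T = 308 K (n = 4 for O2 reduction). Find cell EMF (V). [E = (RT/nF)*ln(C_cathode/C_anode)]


Apply the Nernst concentration-cell relation: E = (RT/nF)*ln(C_cathode/C_anode)
RT/nF = 8.314*308/(4*96485) = 0.006635 V
ln(5.2/0.56) = 2.22848
E = 0.006635 * 2.22848 = 0.01479 V

0.01479 V


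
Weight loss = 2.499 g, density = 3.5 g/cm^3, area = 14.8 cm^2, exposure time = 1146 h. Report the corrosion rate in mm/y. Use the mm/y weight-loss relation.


Apply the mm/y weight-loss relation: CR = 87600 * W / (D * A * T)
Numerator: 87600 * 2.499 = 218912.4
Denominator: 3.5 * 14.8 * 1146 = 59362.8
CR = 218912.4 / 59362.8 = 3.6877 mm/y

3.6877 mm/y


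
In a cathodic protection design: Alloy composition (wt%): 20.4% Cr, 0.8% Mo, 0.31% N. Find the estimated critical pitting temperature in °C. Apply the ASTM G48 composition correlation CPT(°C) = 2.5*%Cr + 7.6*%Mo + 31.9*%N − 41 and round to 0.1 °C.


Apply the ASTM G48 empirical CPT estimate: CPT(°C) = 2.5*%Cr + 7.6*%Mo + 31.9*%N − 41
2.5*20.4 = 51; 7.6*0.8 = 6.08; 31.9*0.31 = 9.889
CPT = 51 + 6.08 + 9.889 − 41 = 25.969 °C
Rounded to 0.1 °C: CPT ≈ 26.0 °C

26.0 °C


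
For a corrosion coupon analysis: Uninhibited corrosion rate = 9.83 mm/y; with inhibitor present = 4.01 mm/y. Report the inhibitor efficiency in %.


Apply the inhibitor-efficiency definition: IE = (CR_blank − CR_inh)/CR_blank × 100
IE = (9.83 − 4.01) / 9.83 × 100
IE = 5.82 / 9.83 × 100 = 59.2 %

59.2 %


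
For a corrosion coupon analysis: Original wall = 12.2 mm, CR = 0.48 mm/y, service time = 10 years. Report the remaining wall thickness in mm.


Remaining wall = original − CR × time
t = 12.2 − 0.48*10 = 12.2 − 4.8 = 7.4 mm

7.4 mm


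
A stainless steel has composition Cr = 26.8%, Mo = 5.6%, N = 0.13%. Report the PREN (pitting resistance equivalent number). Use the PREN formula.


Apply the PREN formula: PREN = Cr + 3.3*Mo + 16*N
PREN = 26.8 + 3.3*5.6 + 16*0.13
PREN = 26.8 + 18.48 + 2.08 = 47.36

47.36


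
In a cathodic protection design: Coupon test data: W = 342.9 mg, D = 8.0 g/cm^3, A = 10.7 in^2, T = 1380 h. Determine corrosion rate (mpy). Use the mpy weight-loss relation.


Apply the mpy weight-loss relation: CR = 534 * W / (D * A * T)
Numerator: 534 * 342.9 = 183108.6
Denominator: 8.0 * 10.7 * 1380 = 118128.0
CR = 183108.6 / 118128.0 = 1.55 mpy

1.55 mpy


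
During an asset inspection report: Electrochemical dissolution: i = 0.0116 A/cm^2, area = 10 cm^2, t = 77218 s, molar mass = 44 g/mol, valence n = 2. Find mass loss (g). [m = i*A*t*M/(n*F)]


Apply Faraday's law: m = i*A*t*M / (n*F)
Total charge passed Q = i*A*t = 0.0116*10*77218 = 8957.288 C
m = Q*M/(n*F) = 8957.288*44/(2*96485) = 2.04239 g

2.04239 g


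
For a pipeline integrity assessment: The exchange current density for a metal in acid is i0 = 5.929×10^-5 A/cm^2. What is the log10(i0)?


i0 = 5.929×10^-5 A/cm^2
log10(i0) = -4.227

-4.227


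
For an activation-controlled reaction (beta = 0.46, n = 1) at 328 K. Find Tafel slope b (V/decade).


Apply the Tafel slope relation: b = 2.303*R*T/(beta*n*F)
Numerator: 2.303 * 8.314 * 328 = 6280.26
Denominator: 0.46 * 1 * 96485 = 44383.1
b = 6280.26 / 44383.1 = 0.142 V/decade

0.142 V/decade


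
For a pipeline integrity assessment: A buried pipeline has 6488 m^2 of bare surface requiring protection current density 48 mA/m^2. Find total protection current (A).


I = area * current density, then convert mA → A (÷1000)
I = 6488 * 48 / 1000 = 311.42 A

311.42 A


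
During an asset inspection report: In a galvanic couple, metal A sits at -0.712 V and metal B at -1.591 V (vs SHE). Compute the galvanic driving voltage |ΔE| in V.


Driving voltage is the absolute potential difference.
|ΔE| = |-0.712 − (-1.591)| = 0.879 V

0.879 V


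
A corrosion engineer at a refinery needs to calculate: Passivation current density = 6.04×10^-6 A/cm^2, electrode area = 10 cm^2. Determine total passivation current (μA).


I = i_pass * A, then convert A → μA (×10^6)
I = 6.04×10^-6 * 10 * 10^6 = 60.4 μA

60.4 μA


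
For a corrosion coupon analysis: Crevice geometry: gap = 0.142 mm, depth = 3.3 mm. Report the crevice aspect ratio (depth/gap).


Aspect ratio = depth / gap
Ratio = 3.3 / 0.142 = 23.2

23.2


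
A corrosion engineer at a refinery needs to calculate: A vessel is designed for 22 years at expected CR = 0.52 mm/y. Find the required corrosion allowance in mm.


Corrosion allowance = CR × design life
CA = 0.52 * 22 = 11.44 mm

11.44 mm


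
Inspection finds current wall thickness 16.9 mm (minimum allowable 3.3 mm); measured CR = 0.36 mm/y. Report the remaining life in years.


Apply the remaining-life relation: RL = (t_current − t_min) / CR
RL = (16.9 − 3.3) / 0.36 = 13.6 / 0.36 = 37.8 years

37.8 years


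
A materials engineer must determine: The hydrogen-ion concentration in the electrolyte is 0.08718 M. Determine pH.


pH = −log10[H+]
pH = −log10(0.08718) = 1.06

1.06


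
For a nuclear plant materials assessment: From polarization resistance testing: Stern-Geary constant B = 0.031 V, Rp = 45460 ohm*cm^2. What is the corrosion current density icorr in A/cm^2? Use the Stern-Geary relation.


Apply the Stern-Geary relation: icorr = B / Rp
icorr = 0.031 / 45460 = 6.819×10^-7 A/cm^2

6.819×10^-7 A/cm^2


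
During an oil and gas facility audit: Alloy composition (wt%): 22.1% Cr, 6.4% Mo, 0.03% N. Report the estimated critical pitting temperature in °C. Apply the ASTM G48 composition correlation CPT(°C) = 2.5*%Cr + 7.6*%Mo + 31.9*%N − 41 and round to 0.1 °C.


Apply the ASTM G48 empirical CPT estimate: CPT(°C) = 2.5*%Cr + 7.6*%Mo + 31.9*%N − 41
2.5*22.1 = 55.25; 7.6*6.4 = 48.64; 31.9*0.03 = 0.957
CPT = 55.25 + 48.64 + 0.957 − 41 = 63.847 °C
Rounded to 0.1 °C: CPT ≈ 63.8 °C

63.8 °C


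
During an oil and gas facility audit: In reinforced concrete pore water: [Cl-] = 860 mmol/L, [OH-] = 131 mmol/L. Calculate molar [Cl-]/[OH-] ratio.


Threshold parameter = [Cl-] / [OH-] (molar basis; both in mmol/L, so units cancel)
Ratio = 860 / 131 = 6.56

6.56


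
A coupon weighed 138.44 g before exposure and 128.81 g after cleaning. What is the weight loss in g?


Weight loss = initial − final
WL = 138.44 − 128.81 = 9.63 g

9.63 g


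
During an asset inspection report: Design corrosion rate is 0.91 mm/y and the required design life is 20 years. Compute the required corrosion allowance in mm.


Corrosion allowance = CR × design life
CA = 0.91 * 20 = 18.2 mm

18.2 mm


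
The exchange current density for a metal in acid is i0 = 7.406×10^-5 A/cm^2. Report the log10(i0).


i0 = 7.406×10^-5 A/cm^2
log10(i0) = -4.13

-4.13


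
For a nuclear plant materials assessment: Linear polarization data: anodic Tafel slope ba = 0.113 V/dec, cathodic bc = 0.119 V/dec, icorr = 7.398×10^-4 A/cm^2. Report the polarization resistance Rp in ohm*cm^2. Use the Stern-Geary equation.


Apply the Stern-Geary equation: Rp = ba*bc / (2.303*icorr*(ba+bc))
ba*bc = 0.113*0.119 = 0.013447
ba+bc = 0.232; 2.303*icorr*(ba+bc) = 2.303*7.398×10^-4*0.232 = 3.9527218×10^-4
Rp = 0.013447 / 3.9527218×10^-4 = 34.02 ohm*cm^2

34.02 ohm*cm^2


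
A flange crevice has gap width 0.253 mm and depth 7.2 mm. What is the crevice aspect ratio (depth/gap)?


Aspect ratio = depth / gap
Ratio = 7.2 / 0.253 = 28.5

28.5


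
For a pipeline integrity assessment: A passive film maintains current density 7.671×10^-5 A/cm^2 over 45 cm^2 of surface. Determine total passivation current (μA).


I = i_pass * A, then convert A → μA (×10^6)
I = 7.671×10^-5 * 45 * 10^6 = 3451.95 μA

3451.95 μA


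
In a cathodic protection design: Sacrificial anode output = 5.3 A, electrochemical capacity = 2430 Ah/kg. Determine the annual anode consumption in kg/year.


Annual consumption = current * hours per year / capacity
Rate = 5.3 * 8760 / 2430 = 19.1 kg/year

19.1 kg/year


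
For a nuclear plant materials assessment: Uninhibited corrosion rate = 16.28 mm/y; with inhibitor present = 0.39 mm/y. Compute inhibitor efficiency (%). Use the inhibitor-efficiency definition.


Apply the inhibitor-efficiency definition: IE = (CR_blank − CR_inh)/CR_blank × 100
IE = (16.28 − 0.39) / 16.28 × 100
IE = 15.89 / 16.28 × 100 = 97.6 %

97.6 %


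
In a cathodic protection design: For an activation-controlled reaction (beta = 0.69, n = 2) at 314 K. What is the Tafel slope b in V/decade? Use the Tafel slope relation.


Apply the Tafel slope relation: b = 2.303*R*T/(beta*n*F)
Numerator: 2.303 * 8.314 * 314 = 6012.2
Denominator: 0.69 * 2 * 96485 = 133149.3
b = 6012.2 / 133149.3 = 0.045 V/decade

0.045 V/decade


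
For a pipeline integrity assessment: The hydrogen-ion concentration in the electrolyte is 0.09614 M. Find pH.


pH = −log10[H+]
pH = −log10(0.09614) = 1.02

1.02


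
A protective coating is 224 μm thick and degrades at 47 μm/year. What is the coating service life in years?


Service life = thickness / degradation rate
Life = 224 / 47 = 4.8 years

4.8 years


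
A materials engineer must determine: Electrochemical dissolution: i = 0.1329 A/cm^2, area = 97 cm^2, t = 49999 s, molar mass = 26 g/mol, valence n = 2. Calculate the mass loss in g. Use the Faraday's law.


Apply Faraday's law: m = i*A*t*M / (n*F)
Total charge passed Q = i*A*t = 0.1329*97*49999 = 644552.1087 C
m = Q*M/(n*F) = 644552.1087*26/(2*96485) = 86.844 g

86.844 g


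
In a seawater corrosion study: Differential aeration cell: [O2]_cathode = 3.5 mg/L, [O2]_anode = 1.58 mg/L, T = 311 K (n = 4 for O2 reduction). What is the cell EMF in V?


Apply the Nernst concentration-cell relation: E = (RT/nF)*ln(C_cathode/C_anode)
RT/nF = 8.314*311/(4*96485) = 0.00669963 V
ln(3.5/1.58) = 0.79534
E = 0.00669963 * 0.79534 = 0.00533 V

0.00533 V


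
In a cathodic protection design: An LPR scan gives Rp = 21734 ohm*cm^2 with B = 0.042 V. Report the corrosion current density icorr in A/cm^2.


Apply the Stern-Geary relation: icorr = B / Rp
icorr = 0.042 / 21734 = 1.932×10^-6 A/cm^2

1.932×10^-6 A/cm^2


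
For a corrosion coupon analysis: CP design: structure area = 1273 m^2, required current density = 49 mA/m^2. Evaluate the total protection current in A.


I = area * current density, then convert mA → A (÷1000)
I = 1273 * 49 / 1000 = 62.38 A

62.38 A


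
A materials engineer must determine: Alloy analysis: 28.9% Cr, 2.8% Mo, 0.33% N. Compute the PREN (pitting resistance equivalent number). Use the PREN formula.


Apply the PREN formula: PREN = Cr + 3.3*Mo + 16*N
PREN = 28.9 + 3.3*2.8 + 16*0.33
PREN = 28.9 + 9.24 + 5.28 = 43.42

43.42


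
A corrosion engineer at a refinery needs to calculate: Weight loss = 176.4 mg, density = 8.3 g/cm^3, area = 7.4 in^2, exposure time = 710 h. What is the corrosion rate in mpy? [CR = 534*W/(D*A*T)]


Apply the mpy weight-loss relation: CR = 534 * W / (D * A * T)
Numerator: 534 * 176.4 = 94197.6
Denominator: 8.3 * 7.4 * 710 = 43608.2
CR = 94197.6 / 43608.2 = 2.16009 mpy

2.16009 mpy


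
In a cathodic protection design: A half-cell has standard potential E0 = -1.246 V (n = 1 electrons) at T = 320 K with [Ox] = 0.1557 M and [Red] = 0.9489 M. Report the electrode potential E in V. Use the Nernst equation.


Apply the Nernst equation: E = E0 + (RT/nF)*ln([Ox]/[Red])
Step 1: RT/nF = 8.314*320/(1*96485) = 0.02757403 V
Step 2: [Ox]/[Red] = 0.1557/0.9489 = 0.164085
Step 3: ln(0.164085) = -1.807371
Step 4: correction = 0.02757403 * -1.807371 = -0.0498 V
E = -1.246 + -0.0498 = -1.2958 V

-1.2958 V


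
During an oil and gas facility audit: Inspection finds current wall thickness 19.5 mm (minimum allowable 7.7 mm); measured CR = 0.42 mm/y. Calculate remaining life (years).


Apply the remaining-life relation: RL = (t_current − t_min) / CR
RL = (19.5 − 7.7) / 0.42 = 11.8 / 0.42 = 28.1 years

28.1 years


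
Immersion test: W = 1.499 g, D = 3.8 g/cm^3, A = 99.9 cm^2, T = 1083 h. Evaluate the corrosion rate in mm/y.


Apply the mm/y weight-loss relation: CR = 87600 * W / (D * A * T)
Numerator: 87600 * 1.499 = 131312.4
Denominator: 3.8 * 99.9 * 1083 = 411128.46
CR = 131312.4 / 411128.46 = 0.3194 mm/y

0.3194 mm/y


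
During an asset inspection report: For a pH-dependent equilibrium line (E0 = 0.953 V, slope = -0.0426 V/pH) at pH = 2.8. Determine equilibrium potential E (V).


Apply the Pourbaix line equation: E = E0 + slope*pH
E = 0.953 + (-0.0426)*2.8 = 0.953 + (-0.11928) = 0.83372 V
Rounded to 3 decimal places: E = 0.834 V

0.834 V


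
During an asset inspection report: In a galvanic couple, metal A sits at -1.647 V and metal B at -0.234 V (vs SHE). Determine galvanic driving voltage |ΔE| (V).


Driving voltage is the absolute potential difference.
|ΔE| = |-1.647 − (-0.234)| = 1.413 V

1.413 V


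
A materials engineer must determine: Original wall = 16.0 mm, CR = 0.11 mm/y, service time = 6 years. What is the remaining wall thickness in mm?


Remaining wall = original − CR × time
t = 16.0 − 0.11*6 = 16.0 − 0.66 = 15.34 mm

15.34 mm


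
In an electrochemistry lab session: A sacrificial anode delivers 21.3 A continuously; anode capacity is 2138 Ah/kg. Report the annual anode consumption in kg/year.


Annual consumption = current * hours per year / capacity
Rate = 21.3 * 8760 / 2138 = 87.3 kg/year

87.3 kg/year


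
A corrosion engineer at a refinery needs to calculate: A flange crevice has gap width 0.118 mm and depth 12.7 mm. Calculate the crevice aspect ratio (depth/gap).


Aspect ratio = depth / gap
Ratio = 12.7 / 0.118 = 107.6

107.6


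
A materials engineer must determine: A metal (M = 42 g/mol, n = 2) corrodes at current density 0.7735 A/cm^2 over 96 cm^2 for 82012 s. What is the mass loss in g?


Apply Faraday's law: m = i*A*t*M / (n*F)
Total charge passed Q = i*A*t = 0.7735*96*82012 = 6089883.072 C
m = Q*M/(n*F) = 6089883.072*42/(2*96485) = 1325.466 g

1325.466 g


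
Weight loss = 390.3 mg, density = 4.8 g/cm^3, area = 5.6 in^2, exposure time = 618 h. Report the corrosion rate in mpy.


Apply the mpy weight-loss relation: CR = 534 * W / (D * A * T)
Numerator: 534 * 390.3 = 208420.2
Denominator: 4.8 * 5.6 * 618 = 16611.84
CR = 208420.2 / 16611.84 = 12.54648 mpy

12.54648 mpy


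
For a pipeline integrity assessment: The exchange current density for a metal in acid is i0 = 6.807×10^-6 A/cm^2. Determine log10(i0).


i0 = 6.807×10^-6 A/cm^2
log10(i0) = -5.167

-5.167


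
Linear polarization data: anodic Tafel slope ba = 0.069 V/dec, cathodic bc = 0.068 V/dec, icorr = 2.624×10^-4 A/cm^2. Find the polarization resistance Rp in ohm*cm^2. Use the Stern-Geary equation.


Apply the Stern-Geary equation: Rp = ba*bc / (2.303*icorr*(ba+bc))
ba*bc = 0.069*0.068 = 0.004692
ba+bc = 0.137; 2.303*icorr*(ba+bc) = 2.303*2.624×10^-4*0.137 = 8.2790086×10^-5
Rp = 0.004692 / 8.2790086×10^-5 = 56.7 ohm*cm^2

56.7 ohm*cm^2


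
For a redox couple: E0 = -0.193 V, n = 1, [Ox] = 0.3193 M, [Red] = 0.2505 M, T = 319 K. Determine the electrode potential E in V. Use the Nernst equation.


Apply the Nernst equation: E = E0 + (RT/nF)*ln([Ox]/[Red])
Step 1: RT/nF = 8.314*319/(1*96485) = 0.02748786 V
Step 2: [Ox]/[Red] = 0.3193/0.2505 = 1.274651
Step 3: ln(1.274651) = 0.242672
Step 4: correction = 0.02748786 * 0.242672 = 0.0067 V
E = -0.193 + 0.0067 = -0.1863 V

-0.1863 V


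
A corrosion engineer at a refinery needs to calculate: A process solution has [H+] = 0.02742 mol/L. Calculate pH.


pH = −log10[H+]
pH = −log10(0.02742) = 1.56

1.56


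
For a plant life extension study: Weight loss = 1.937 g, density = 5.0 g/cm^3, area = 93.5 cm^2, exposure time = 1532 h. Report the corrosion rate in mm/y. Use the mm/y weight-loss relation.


Apply the mm/y weight-loss relation: CR = 87600 * W / (D * A * T)
Numerator: 87600 * 1.937 = 169681.2
Denominator: 5.0 * 93.5 * 1532 = 716210.0
CR = 169681.2 / 716210.0 = 0.23692 mm/y

0.23692 mm/y


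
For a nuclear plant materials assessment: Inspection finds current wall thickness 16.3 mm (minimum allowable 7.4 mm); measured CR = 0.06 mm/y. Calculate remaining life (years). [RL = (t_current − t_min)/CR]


Apply the remaining-life relation: RL = (t_current − t_min) / CR
RL = (16.3 − 7.4) / 0.06 = 8.9 / 0.06 = 148.3 years

148.3 years


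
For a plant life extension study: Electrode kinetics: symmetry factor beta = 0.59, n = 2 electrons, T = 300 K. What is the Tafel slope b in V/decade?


Apply the Tafel slope relation: b = 2.303*R*T/(beta*n*F)
Numerator: 2.303 * 8.314 * 300 = 5744.14
Denominator: 0.59 * 2 * 96485 = 113852.3
b = 5744.14 / 113852.3 = 0.05 V/decade

0.05 V/decade


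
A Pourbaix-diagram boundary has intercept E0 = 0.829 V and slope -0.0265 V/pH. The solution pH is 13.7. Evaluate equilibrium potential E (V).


Apply the Pourbaix line equation: E = E0 + slope*pH
E = 0.829 + (-0.0265)*13.7 = 0.829 + (-0.36305) = 0.46595 V
Rounded to 3 decimal places: E = 0.466 V

0.466 V


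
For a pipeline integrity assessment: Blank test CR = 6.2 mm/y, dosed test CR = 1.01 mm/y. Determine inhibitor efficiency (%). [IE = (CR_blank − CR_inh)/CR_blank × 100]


Apply the inhibitor-efficiency definition: IE = (CR_blank − CR_inh)/CR_blank × 100
IE = (6.2 − 1.01) / 6.2 × 100
IE = 5.19 / 6.2 × 100 = 83.7 %

83.7 %


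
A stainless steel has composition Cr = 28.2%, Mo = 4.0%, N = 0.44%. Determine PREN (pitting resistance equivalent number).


Apply the PREN formula: PREN = Cr + 3.3*Mo + 16*N
PREN = 28.2 + 3.3*4.0 + 16*0.44
PREN = 28.2 + 13.2 + 7.04 = 48.44

48.44


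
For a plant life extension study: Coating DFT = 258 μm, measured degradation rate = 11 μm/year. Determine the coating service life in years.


Service life = thickness / degradation rate
Life = 258 / 11 = 23.5 years

23.5 years


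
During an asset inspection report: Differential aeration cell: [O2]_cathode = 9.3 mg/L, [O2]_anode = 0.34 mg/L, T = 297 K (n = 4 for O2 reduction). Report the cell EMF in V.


Apply the Nernst concentration-cell relation: E = (RT/nF)*ln(C_cathode/C_anode)
RT/nF = 8.314*297/(4*96485) = 0.00639804 V
ln(9.3/0.34) = 3.30882
E = 0.00639804 * 3.30882 = 0.02117 V

0.02117 V


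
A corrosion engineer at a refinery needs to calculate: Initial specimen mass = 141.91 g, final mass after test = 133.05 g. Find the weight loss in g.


Weight loss = initial − final
WL = 141.91 − 133.05 = 8.86 g

8.86 g


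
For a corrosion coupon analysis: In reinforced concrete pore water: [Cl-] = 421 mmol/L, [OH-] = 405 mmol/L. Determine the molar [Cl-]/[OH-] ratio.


Threshold parameter = [Cl-] / [OH-] (molar basis; both in mmol/L, so units cancel)
Ratio = 421 / 405 = 1.04

1.04


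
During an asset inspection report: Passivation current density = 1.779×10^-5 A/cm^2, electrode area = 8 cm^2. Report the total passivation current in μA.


I = i_pass * A, then convert A → μA (×10^6)
I = 1.779×10^-5 * 8 * 10^6 = 142.32 μA

142.32 μA


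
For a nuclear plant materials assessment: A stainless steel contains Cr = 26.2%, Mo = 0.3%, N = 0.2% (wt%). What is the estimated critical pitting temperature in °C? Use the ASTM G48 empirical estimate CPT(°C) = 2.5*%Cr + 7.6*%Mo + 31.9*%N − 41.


Apply the ASTM G48 empirical CPT estimate: CPT(°C) = 2.5*%Cr + 7.6*%Mo + 31.9*%N − 41
2.5*26.2 = 65.5; 7.6*0.3 = 2.28; 31.9*0.2 = 6.38
CPT = 65.5 + 2.28 + 6.38 − 41 = 33.16 °C
Rounded to 0.1 °C: CPT ≈ 33.2 °C

33.2 °C


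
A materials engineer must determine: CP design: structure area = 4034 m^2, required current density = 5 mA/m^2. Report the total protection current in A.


I = area * current density, then convert mA → A (÷1000)
I = 4034 * 5 / 1000 = 20.17 A

20.17 A


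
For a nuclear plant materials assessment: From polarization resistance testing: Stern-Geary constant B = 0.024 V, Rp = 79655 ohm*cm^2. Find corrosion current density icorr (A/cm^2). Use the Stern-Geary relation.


Apply the Stern-Geary relation: icorr = B / Rp
icorr = 0.024 / 79655 = 3.013×10^-7 A/cm^2

3.013×10^-7 A/cm^2


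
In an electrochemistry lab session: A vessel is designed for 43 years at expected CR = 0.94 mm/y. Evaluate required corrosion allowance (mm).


Corrosion allowance = CR × design life
CA = 0.94 * 43 = 40.42 mm

40.42 mm


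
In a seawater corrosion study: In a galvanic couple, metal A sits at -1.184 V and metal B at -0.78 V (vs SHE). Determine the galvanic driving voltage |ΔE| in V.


Driving voltage is the absolute potential difference.
|ΔE| = |-1.184 − (-0.78)| = 0.404 V

0.404 V


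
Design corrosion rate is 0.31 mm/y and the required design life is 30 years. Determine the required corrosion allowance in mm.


Corrosion allowance = CR × design life
CA = 0.31 * 30 = 9.3 mm

9.3 mm


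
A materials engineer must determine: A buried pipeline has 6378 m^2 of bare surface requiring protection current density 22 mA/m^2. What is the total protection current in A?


I = area * current density, then convert mA → A (÷1000)
I = 6378 * 22 / 1000 = 140.32 A

140.32 A


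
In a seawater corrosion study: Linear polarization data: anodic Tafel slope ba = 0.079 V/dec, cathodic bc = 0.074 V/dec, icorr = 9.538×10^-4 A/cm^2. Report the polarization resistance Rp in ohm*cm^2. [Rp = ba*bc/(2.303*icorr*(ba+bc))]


Apply the Stern-Geary equation: Rp = ba*bc / (2.303*icorr*(ba+bc))
ba*bc = 0.079*0.074 = 0.005846
ba+bc = 0.153; 2.303*icorr*(ba+bc) = 2.303*9.538×10^-4*0.153 = 3.3608001×10^-4
Rp = 0.005846 / 3.3608001×10^-4 = 17.39 ohm*cm^2

17.39 ohm*cm^2


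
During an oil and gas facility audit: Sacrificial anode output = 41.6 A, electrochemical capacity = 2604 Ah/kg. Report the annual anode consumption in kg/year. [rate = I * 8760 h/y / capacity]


Annual consumption = current * hours per year / capacity
Rate = 41.6 * 8760 / 2604 = 139.9 kg/year

139.9 kg/year


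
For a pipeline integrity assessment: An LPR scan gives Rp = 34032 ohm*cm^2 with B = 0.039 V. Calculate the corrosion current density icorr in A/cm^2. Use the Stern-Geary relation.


Apply the Stern-Geary relation: icorr = B / Rp
icorr = 0.039 / 34032 = 1.146×10^-6 A/cm^2

1.146×10^-6 A/cm^2


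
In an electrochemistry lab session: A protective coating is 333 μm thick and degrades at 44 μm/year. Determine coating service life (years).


Service life = thickness / degradation rate
Life = 333 / 44 = 7.6 years

7.6 years


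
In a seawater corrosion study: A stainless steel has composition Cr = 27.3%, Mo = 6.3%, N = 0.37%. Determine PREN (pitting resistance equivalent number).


Apply the PREN formula: PREN = Cr + 3.3*Mo + 16*N
PREN = 27.3 + 3.3*6.3 + 16*0.37
PREN = 27.3 + 20.79 + 5.92 = 54.01

54.01


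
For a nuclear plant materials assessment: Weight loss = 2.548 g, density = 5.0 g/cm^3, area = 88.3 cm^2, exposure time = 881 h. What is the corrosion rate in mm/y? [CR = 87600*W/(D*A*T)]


Apply the mm/y weight-loss relation: CR = 87600 * W / (D * A * T)
Numerator: 87600 * 2.548 = 223204.8
Denominator: 5.0 * 88.3 * 881 = 388961.5
CR = 223204.8 / 388961.5 = 0.57385 mm/y

0.57385 mm/y


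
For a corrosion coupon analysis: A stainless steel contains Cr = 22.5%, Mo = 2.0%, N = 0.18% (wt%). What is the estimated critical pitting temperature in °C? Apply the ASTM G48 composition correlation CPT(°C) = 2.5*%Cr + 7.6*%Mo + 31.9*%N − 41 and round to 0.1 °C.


Apply the ASTM G48 empirical CPT estimate: CPT(°C) = 2.5*%Cr + 7.6*%Mo + 31.9*%N − 41
2.5*22.5 = 56.25; 7.6*2.0 = 15.2; 31.9*0.18 = 5.742
CPT = 56.25 + 15.2 + 5.742 − 41 = 36.192 °C
Rounded to 0.1 °C: CPT ≈ 36.2 °C

36.2 °C


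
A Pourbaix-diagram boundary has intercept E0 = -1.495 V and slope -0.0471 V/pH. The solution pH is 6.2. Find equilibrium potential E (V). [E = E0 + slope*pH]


Apply the Pourbaix line equation: E = E0 + slope*pH
E = -1.495 + (-0.0471)*6.2 = -1.495 + (-0.29202) = -1.78702 V
Rounded to 3 decimal places: E = -1.787 V

-1.787 V


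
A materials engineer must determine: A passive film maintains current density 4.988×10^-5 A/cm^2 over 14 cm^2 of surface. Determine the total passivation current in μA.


I = i_pass * A, then convert A → μA (×10^6)
I = 4.988×10^-5 * 14 * 10^6 = 698.32 μA

698.32 μA


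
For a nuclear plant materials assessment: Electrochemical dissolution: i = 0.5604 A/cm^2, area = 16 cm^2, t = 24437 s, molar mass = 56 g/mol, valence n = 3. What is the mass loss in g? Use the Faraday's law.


Apply Faraday's law: m = i*A*t*M / (n*F)
Total charge passed Q = i*A*t = 0.5604*16*24437 = 219111.9168 C
m = Q*M/(n*F) = 219111.9168*56/(3*96485) = 42.3909 g

42.3909 g


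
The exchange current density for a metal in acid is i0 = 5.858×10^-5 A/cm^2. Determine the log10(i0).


i0 = 5.858×10^-5 A/cm^2
log10(i0) = -4.232

-4.232


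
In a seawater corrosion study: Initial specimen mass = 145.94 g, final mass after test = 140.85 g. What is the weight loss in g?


Weight loss = initial − final
WL = 145.94 − 140.85 = 5.09 g

5.09 g


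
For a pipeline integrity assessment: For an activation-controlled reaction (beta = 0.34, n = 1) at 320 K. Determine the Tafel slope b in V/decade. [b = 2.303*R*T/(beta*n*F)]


Apply the Tafel slope relation: b = 2.303*R*T/(beta*n*F)
Numerator: 2.303 * 8.314 * 320 = 6127.09
Denominator: 0.34 * 1 * 96485 = 32804.9
b = 6127.09 / 32804.9 = 0.187 V/decade

0.187 V/decade


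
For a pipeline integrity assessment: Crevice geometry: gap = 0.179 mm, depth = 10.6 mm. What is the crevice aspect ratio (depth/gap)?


Aspect ratio = depth / gap
Ratio = 10.6 / 0.179 = 59.2

59.2


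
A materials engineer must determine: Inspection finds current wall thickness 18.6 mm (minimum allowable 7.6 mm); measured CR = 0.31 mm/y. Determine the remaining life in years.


Apply the remaining-life relation: RL = (t_current − t_min) / CR
RL = (18.6 − 7.6) / 0.31 = 11.0 / 0.31 = 35.5 years

35.5 years


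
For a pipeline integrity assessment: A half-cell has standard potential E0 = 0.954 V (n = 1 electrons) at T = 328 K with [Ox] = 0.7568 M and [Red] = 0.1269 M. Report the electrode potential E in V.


Apply the Nernst equation: E = E0 + (RT/nF)*ln([Ox]/[Red])
Step 1: RT/nF = 8.314*328/(1*96485) = 0.02826338 V
Step 2: [Ox]/[Red] = 0.7568/0.1269 = 5.963751
Step 3: ln(5.963751) = 1.7857
Step 4: correction = 0.02826338 * 1.7857 = 0.0505 V
E = 0.954 + 0.0505 = 1.0045 V

1.0045 V


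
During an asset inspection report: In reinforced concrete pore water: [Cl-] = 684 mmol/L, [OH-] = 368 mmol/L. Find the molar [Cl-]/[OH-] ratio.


Threshold parameter = [Cl-] / [OH-] (molar basis; both in mmol/L, so units cancel)
Ratio = 684 / 368 = 1.86

1.86


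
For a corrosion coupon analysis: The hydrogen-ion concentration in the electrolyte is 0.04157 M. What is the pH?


pH = −log10[H+]
pH = −log10(0.04157) = 1.38

1.38


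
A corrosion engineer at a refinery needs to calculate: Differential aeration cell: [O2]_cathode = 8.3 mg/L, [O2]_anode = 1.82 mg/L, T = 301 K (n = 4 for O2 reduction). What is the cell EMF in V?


Apply the Nernst concentration-cell relation: E = (RT/nF)*ln(C_cathode/C_anode)
RT/nF = 8.314*301/(4*96485) = 0.0064842 V
ln(8.3/1.82) = 1.51742
E = 0.0064842 * 1.51742 = 0.00984 V

0.00984 V


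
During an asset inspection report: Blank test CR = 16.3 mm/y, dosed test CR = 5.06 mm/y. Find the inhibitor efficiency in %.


Apply the inhibitor-efficiency definition: IE = (CR_blank − CR_inh)/CR_blank × 100
IE = (16.3 − 5.06) / 16.3 × 100
IE = 11.24 / 16.3 × 100 = 69.0 %

69.0 %


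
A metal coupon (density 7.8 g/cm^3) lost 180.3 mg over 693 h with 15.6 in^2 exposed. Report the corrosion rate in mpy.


Apply the mpy weight-loss relation: CR = 534 * W / (D * A * T)
Numerator: 534 * 180.3 = 96280.2
Denominator: 7.8 * 15.6 * 693 = 84324.24
CR = 96280.2 / 84324.24 = 1.1418 mpy

1.1418 mpy


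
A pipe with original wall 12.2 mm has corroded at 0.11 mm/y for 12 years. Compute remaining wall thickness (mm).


Remaining wall = original − CR × time
t = 12.2 − 0.11*12 = 12.2 − 1.32 = 10.88 mm

10.88 mm


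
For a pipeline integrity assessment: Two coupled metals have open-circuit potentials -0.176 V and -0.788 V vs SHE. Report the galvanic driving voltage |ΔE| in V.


Driving voltage is the absolute potential difference.
|ΔE| = |-0.176 − (-0.788)| = 0.612 V

0.612 V


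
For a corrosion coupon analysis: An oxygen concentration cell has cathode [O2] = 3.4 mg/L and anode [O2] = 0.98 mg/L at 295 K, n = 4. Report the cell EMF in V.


Apply the Nernst concentration-cell relation: E = (RT/nF)*ln(C_cathode/C_anode)
RT/nF = 8.314*295/(4*96485) = 0.00635495 V
ln(3.4/0.98) = 1.24398
E = 0.00635495 * 1.24398 = 0.00791 V

0.00791 V


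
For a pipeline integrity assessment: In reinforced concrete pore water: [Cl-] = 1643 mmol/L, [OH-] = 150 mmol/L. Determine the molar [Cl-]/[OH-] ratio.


Threshold parameter = [Cl-] / [OH-] (molar basis; both in mmol/L, so units cancel)
Ratio = 1643 / 150 = 10.95

10.95


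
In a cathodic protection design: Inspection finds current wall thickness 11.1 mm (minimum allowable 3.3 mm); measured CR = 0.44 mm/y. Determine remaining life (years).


Apply the remaining-life relation: RL = (t_current − t_min) / CR
RL = (11.1 − 3.3) / 0.44 = 7.8 / 0.44 = 17.7 years

17.7 years


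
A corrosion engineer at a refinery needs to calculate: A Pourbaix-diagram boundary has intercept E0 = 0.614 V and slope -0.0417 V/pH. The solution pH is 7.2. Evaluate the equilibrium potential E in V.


Apply the Pourbaix line equation: E = E0 + slope*pH
E = 0.614 + (-0.0417)*7.2 = 0.614 + (-0.30024) = 0.31376 V
Rounded to 3 decimal places: E = 0.314 V

0.314 V


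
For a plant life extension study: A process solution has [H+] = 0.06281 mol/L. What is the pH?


pH = −log10[H+]
pH = −log10(0.06281) = 1.2

1.2
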